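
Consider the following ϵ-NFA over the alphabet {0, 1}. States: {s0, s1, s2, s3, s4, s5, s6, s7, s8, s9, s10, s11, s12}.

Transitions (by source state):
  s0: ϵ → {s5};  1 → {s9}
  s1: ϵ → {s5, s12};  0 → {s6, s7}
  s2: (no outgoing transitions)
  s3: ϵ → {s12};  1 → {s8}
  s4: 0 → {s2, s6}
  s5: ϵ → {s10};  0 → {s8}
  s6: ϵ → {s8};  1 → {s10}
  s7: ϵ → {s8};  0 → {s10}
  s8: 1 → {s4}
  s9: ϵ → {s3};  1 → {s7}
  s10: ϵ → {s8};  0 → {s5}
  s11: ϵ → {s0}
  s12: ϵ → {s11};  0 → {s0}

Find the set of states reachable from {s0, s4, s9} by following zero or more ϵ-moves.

{s0, s3, s4, s5, s8, s9, s10, s11, s12}

Start with {s0, s4, s9}.
From s0 via ϵ: add s5.
From s9 via ϵ: add s3.
From s3 via ϵ: add s12.
From s5 via ϵ: add s10.
From s10 via ϵ: add s8.
From s12 via ϵ: add s11.
No new states can be added; the closed set is {s0, s3, s4, s5, s8, s9, s10, s11, s12}.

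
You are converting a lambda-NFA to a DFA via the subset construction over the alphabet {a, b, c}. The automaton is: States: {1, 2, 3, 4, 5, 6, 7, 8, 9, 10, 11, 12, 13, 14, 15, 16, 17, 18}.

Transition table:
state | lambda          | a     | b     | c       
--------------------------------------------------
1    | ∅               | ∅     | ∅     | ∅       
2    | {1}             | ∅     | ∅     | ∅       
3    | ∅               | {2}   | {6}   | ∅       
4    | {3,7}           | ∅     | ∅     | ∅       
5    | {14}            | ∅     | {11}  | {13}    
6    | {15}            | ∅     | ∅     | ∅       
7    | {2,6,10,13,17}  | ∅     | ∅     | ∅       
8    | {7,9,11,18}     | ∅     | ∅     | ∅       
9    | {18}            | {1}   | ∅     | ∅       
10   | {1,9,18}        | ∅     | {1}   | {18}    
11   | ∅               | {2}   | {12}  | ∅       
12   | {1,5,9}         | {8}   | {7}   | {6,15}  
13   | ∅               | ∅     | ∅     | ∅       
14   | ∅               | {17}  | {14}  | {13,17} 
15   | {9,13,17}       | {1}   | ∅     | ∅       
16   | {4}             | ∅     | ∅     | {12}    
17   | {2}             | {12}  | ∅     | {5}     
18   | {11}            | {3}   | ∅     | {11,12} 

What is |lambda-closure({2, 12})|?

8

Start with {2, 12}.
From 2 via lambda: add 1.
From 12 via lambda: add 5, 9.
From 5 via lambda: add 14.
From 9 via lambda: add 18.
From 18 via lambda: add 11.
lambda-closure = {1, 2, 5, 9, 11, 12, 14, 18}, which has 8 states.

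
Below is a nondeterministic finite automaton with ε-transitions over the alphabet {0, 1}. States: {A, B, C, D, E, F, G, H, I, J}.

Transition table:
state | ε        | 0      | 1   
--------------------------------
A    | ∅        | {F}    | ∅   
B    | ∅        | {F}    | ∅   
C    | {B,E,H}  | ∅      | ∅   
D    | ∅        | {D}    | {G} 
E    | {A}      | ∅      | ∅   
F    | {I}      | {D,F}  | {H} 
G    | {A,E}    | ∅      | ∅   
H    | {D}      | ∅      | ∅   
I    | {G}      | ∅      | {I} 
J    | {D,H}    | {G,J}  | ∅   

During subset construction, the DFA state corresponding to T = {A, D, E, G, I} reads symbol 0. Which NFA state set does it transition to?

{A, D, E, F, G, I}

A on 0 → {F}.
D on 0 → {D}.
No 0-transition from E, G, I.
Union after reading 0: {D, F}.
Now take the ε-closure:
From F via ε: add I.
From I via ε: add G.
From G via ε: add A, E.
No new states can be added; the closed set is {A, D, E, F, G, I}.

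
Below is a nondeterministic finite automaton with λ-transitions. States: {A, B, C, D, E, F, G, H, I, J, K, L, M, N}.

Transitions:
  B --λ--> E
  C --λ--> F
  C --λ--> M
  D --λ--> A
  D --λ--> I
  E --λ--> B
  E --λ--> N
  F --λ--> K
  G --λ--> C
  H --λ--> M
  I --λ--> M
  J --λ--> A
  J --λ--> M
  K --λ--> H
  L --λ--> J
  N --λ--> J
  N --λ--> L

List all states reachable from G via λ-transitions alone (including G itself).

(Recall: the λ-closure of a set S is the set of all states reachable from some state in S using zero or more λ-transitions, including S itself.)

Start with {G}.
From G via λ: add C.
From C via λ: add F, M.
From F via λ: add K.
From K via λ: add H.
No new states can be added; the closed set is {C, F, G, H, K, M}.

{C, F, G, H, K, M}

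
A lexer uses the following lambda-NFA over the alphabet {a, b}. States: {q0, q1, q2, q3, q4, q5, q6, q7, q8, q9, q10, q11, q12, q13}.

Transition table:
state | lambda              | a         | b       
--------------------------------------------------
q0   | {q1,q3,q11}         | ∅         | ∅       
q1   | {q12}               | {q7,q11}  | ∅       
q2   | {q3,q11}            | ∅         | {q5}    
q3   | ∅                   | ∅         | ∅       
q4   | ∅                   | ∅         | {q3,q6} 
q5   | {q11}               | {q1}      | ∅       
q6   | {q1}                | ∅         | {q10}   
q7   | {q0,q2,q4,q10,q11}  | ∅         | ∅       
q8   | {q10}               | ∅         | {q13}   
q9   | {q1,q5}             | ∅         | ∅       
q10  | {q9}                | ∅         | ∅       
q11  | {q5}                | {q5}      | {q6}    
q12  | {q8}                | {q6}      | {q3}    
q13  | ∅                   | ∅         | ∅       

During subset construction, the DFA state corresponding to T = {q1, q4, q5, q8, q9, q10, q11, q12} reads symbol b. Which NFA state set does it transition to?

{q1, q3, q5, q6, q8, q9, q10, q11, q12, q13}

q4 on b → {q3, q6}.
q8 on b → {q13}.
q11 on b → {q6}.
q12 on b → {q3}.
No b-transition from q1, q5, q9, q10.
Union after reading b: {q3, q6, q13}.
Now take the lambda-closure:
From q6 via lambda: add q1.
From q1 via lambda: add q12.
From q12 via lambda: add q8.
From q8 via lambda: add q10.
From q10 via lambda: add q9.
From q9 via lambda: add q5.
From q5 via lambda: add q11.
No new states can be added; the closed set is {q1, q3, q5, q6, q8, q9, q10, q11, q12, q13}.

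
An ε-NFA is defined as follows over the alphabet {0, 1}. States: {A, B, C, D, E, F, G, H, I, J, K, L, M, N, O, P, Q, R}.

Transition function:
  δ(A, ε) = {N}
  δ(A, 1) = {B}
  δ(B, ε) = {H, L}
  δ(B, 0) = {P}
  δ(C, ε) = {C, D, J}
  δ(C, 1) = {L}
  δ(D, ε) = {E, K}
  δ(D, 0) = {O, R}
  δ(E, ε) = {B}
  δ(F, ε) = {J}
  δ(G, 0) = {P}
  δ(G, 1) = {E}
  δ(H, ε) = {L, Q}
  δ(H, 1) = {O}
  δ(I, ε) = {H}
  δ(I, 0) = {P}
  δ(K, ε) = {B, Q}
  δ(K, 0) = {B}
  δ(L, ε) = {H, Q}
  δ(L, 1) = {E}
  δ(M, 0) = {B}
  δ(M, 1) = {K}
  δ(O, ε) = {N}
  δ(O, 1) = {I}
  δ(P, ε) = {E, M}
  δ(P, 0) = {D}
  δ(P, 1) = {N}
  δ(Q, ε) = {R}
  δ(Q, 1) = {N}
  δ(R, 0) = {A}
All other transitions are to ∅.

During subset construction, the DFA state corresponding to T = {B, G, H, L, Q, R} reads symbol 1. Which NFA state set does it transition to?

G on 1 → {E}.
H on 1 → {O}.
L on 1 → {E}.
Q on 1 → {N}.
No 1-transition from B, R.
Union after reading 1: {E, N, O}.
Now take the ε-closure:
From E via ε: add B.
From B via ε: add H, L.
From H via ε: add Q.
From Q via ε: add R.
No new states can be added; the closed set is {B, E, H, L, N, O, Q, R}.

{B, E, H, L, N, O, Q, R}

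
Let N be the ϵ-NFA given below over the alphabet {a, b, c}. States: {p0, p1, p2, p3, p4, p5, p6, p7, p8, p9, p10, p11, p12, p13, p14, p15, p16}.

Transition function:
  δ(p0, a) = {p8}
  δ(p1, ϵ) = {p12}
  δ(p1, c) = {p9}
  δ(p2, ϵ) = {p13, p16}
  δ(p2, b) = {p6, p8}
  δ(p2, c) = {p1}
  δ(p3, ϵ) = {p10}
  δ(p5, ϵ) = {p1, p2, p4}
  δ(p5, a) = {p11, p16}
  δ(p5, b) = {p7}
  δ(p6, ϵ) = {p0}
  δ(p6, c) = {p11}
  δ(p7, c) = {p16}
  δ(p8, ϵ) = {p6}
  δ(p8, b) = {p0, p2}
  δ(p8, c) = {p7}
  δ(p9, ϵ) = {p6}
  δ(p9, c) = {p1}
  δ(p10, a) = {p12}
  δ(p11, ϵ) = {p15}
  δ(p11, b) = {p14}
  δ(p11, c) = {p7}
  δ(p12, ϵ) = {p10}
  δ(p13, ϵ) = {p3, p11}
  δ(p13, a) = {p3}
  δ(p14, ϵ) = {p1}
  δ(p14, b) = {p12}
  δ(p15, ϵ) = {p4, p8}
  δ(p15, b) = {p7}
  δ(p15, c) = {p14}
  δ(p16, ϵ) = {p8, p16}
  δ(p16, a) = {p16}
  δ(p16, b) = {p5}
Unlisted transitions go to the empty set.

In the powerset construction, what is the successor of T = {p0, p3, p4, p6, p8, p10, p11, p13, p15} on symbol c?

{p0, p1, p4, p6, p7, p8, p10, p11, p12, p14, p15}

p6 on c → {p11}.
p8 on c → {p7}.
p11 on c → {p7}.
p15 on c → {p14}.
No c-transition from p0, p3, p4, p10, p13.
Union after reading c: {p7, p11, p14}.
Now take the ϵ-closure:
From p11 via ϵ: add p15.
From p14 via ϵ: add p1.
From p1 via ϵ: add p12.
From p15 via ϵ: add p4, p8.
From p8 via ϵ: add p6.
From p12 via ϵ: add p10.
From p6 via ϵ: add p0.
No new states can be added; the closed set is {p0, p1, p4, p6, p7, p8, p10, p11, p12, p14, p15}.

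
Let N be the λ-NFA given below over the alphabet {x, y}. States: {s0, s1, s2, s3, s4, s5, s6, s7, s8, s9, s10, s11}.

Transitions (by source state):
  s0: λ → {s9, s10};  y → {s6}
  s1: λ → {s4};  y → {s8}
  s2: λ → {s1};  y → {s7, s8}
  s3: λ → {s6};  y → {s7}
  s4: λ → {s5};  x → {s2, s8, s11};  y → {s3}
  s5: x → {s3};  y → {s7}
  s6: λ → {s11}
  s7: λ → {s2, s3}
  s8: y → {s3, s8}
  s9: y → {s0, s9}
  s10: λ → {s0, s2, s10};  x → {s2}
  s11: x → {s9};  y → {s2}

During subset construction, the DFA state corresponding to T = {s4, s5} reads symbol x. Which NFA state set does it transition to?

s4 on x → {s2, s8, s11}.
s5 on x → {s3}.
Union after reading x: {s2, s3, s8, s11}.
Now take the λ-closure:
From s2 via λ: add s1.
From s3 via λ: add s6.
From s1 via λ: add s4.
From s4 via λ: add s5.
No new states can be added; the closed set is {s1, s2, s3, s4, s5, s6, s8, s11}.

{s1, s2, s3, s4, s5, s6, s8, s11}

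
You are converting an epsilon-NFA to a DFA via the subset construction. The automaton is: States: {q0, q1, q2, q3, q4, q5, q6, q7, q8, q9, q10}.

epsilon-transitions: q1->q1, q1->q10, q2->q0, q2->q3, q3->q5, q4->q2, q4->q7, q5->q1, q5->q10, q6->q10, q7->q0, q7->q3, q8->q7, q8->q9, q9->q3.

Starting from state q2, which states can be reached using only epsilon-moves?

Start with {q2}.
From q2 via epsilon: add q0, q3.
From q3 via epsilon: add q5.
From q5 via epsilon: add q1, q10.
No new states can be added; the closed set is {q0, q1, q2, q3, q5, q10}.

{q0, q1, q2, q3, q5, q10}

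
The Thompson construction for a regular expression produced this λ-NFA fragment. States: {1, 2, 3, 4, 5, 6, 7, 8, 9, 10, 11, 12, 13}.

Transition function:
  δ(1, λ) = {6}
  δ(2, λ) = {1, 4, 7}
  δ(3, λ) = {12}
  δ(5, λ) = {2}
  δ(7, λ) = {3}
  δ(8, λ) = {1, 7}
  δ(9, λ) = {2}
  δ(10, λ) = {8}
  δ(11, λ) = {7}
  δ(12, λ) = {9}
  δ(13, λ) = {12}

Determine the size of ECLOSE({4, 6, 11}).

Start with {4, 6, 11}.
From 11 via λ: add 7.
From 7 via λ: add 3.
From 3 via λ: add 12.
From 12 via λ: add 9.
From 9 via λ: add 2.
From 2 via λ: add 1.
λ-closure = {1, 2, 3, 4, 6, 7, 9, 11, 12}, which has 9 states.

9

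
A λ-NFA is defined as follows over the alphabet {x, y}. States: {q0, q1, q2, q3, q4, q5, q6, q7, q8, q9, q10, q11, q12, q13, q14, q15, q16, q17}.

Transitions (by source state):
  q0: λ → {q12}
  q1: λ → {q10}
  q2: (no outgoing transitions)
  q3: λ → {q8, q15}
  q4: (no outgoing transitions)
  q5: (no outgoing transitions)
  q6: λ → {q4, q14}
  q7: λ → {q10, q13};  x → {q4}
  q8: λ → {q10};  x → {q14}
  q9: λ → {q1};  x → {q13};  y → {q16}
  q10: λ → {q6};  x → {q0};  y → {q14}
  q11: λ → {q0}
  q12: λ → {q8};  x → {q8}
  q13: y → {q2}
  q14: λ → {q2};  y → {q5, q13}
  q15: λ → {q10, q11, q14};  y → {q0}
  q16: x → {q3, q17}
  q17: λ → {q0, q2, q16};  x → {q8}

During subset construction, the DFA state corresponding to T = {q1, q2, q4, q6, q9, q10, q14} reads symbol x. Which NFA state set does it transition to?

{q0, q2, q4, q6, q8, q10, q12, q13, q14}

q9 on x → {q13}.
q10 on x → {q0}.
No x-transition from q1, q2, q4, q6, q14.
Union after reading x: {q0, q13}.
Now take the λ-closure:
From q0 via λ: add q12.
From q12 via λ: add q8.
From q8 via λ: add q10.
From q10 via λ: add q6.
From q6 via λ: add q4, q14.
From q14 via λ: add q2.
No new states can be added; the closed set is {q0, q2, q4, q6, q8, q10, q12, q13, q14}.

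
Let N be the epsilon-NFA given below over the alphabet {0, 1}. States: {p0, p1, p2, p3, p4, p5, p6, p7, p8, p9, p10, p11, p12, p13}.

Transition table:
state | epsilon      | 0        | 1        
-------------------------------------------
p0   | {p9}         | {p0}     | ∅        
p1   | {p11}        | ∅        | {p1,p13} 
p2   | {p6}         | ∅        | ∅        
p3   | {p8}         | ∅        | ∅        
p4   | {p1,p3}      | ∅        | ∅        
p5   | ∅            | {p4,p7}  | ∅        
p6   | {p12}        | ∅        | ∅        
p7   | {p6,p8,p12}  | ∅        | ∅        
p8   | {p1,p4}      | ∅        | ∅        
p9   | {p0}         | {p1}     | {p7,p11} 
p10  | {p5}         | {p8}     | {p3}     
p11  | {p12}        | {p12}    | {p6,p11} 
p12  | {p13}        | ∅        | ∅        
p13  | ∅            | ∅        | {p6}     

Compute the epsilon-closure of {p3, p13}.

{p1, p3, p4, p8, p11, p12, p13}

Start with {p3, p13}.
From p3 via epsilon: add p8.
From p8 via epsilon: add p1, p4.
From p1 via epsilon: add p11.
From p11 via epsilon: add p12.
No new states can be added; the closed set is {p1, p3, p4, p8, p11, p12, p13}.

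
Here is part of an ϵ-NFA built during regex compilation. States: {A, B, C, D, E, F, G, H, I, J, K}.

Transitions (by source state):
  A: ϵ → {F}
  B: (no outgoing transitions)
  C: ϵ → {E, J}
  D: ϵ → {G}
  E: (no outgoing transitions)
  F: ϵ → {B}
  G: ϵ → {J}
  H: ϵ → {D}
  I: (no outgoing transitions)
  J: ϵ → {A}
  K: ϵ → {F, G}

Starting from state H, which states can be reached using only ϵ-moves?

{A, B, D, F, G, H, J}

Start with {H}.
From H via ϵ: add D.
From D via ϵ: add G.
From G via ϵ: add J.
From J via ϵ: add A.
From A via ϵ: add F.
From F via ϵ: add B.
No new states can be added; the closed set is {A, B, D, F, G, H, J}.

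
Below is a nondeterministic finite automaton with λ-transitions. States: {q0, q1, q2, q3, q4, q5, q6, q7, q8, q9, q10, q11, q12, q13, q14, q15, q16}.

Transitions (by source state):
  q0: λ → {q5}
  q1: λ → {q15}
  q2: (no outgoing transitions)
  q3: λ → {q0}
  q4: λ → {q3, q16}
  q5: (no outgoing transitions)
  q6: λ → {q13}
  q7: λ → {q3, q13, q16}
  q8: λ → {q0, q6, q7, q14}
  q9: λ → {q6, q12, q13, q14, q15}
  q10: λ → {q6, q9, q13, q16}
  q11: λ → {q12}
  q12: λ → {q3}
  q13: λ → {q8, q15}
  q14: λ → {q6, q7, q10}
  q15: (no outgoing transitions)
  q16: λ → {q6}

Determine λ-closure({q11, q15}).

{q0, q3, q5, q11, q12, q15}

Start with {q11, q15}.
From q11 via λ: add q12.
From q12 via λ: add q3.
From q3 via λ: add q0.
From q0 via λ: add q5.
No new states can be added; the closed set is {q0, q3, q5, q11, q12, q15}.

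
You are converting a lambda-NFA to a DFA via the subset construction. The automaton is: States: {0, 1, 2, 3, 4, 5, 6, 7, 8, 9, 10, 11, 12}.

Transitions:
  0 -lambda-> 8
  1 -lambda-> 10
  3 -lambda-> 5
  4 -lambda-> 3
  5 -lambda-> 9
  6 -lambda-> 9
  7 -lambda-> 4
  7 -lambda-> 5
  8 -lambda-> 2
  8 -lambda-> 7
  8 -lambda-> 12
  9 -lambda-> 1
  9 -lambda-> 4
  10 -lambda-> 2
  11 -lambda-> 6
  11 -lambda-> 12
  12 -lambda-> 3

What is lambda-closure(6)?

{1, 2, 3, 4, 5, 6, 9, 10}

Start with {6}.
From 6 via lambda: add 9.
From 9 via lambda: add 1, 4.
From 1 via lambda: add 10.
From 4 via lambda: add 3.
From 3 via lambda: add 5.
From 10 via lambda: add 2.
No new states can be added; the closed set is {1, 2, 3, 4, 5, 6, 9, 10}.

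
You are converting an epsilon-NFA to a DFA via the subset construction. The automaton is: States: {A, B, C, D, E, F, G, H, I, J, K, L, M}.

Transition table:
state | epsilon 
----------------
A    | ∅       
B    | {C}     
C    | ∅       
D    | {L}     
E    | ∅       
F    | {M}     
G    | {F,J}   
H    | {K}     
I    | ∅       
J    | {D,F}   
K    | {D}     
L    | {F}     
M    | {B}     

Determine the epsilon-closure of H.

{B, C, D, F, H, K, L, M}

Start with {H}.
From H via epsilon: add K.
From K via epsilon: add D.
From D via epsilon: add L.
From L via epsilon: add F.
From F via epsilon: add M.
From M via epsilon: add B.
From B via epsilon: add C.
No new states can be added; the closed set is {B, C, D, F, H, K, L, M}.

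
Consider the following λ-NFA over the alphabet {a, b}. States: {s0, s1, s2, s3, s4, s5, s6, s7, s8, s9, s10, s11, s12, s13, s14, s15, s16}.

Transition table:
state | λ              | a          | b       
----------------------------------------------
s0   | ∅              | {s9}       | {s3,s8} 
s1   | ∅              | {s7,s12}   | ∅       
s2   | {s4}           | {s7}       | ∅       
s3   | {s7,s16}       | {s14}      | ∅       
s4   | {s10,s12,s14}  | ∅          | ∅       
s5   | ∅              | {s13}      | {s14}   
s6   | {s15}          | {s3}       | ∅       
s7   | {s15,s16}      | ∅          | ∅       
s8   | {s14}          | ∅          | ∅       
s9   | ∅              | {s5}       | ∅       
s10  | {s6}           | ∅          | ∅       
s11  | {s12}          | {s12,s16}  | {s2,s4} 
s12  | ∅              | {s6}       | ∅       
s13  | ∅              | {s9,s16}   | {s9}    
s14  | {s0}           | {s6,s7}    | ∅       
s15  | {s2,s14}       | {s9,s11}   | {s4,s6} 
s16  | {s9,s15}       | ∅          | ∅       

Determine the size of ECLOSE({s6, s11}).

9

Start with {s6, s11}.
From s6 via λ: add s15.
From s11 via λ: add s12.
From s15 via λ: add s2, s14.
From s2 via λ: add s4.
From s14 via λ: add s0.
From s4 via λ: add s10.
λ-closure = {s0, s2, s4, s6, s10, s11, s12, s14, s15}, which has 9 states.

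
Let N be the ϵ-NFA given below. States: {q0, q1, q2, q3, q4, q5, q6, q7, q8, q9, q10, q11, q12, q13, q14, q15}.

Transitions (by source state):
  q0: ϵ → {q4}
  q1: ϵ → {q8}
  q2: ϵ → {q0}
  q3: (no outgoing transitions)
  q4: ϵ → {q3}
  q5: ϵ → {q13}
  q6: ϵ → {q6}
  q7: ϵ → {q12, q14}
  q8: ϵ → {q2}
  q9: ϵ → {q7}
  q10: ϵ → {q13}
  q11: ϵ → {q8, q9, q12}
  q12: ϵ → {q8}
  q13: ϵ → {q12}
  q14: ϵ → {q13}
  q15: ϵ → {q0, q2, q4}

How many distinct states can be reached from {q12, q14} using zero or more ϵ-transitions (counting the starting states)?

Start with {q12, q14}.
From q12 via ϵ: add q8.
From q14 via ϵ: add q13.
From q8 via ϵ: add q2.
From q2 via ϵ: add q0.
From q0 via ϵ: add q4.
From q4 via ϵ: add q3.
ϵ-closure = {q0, q2, q3, q4, q8, q12, q13, q14}, which has 8 states.

8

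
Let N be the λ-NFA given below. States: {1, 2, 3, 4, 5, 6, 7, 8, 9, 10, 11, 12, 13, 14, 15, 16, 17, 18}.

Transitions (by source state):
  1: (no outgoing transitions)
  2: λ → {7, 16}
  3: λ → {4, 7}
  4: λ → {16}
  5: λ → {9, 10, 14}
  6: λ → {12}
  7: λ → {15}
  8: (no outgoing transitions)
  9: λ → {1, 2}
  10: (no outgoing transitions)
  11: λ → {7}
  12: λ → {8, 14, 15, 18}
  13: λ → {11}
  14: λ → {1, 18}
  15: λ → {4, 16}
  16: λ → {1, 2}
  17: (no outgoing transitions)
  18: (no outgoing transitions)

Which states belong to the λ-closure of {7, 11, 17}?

{1, 2, 4, 7, 11, 15, 16, 17}

Start with {7, 11, 17}.
From 7 via λ: add 15.
From 15 via λ: add 4, 16.
From 16 via λ: add 1, 2.
No new states can be added; the closed set is {1, 2, 4, 7, 11, 15, 16, 17}.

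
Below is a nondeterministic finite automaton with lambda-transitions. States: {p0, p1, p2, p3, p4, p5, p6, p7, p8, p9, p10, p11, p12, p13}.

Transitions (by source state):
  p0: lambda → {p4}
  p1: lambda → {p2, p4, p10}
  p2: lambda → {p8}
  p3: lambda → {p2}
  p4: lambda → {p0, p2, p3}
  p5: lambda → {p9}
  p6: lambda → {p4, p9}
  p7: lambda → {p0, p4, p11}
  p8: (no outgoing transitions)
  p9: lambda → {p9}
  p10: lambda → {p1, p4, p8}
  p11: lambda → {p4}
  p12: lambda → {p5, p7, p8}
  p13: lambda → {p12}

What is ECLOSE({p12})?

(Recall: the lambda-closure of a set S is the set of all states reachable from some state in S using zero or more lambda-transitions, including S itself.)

{p0, p2, p3, p4, p5, p7, p8, p9, p11, p12}

Start with {p12}.
From p12 via lambda: add p5, p7, p8.
From p5 via lambda: add p9.
From p7 via lambda: add p0, p4, p11.
From p4 via lambda: add p2, p3.
No new states can be added; the closed set is {p0, p2, p3, p4, p5, p7, p8, p9, p11, p12}.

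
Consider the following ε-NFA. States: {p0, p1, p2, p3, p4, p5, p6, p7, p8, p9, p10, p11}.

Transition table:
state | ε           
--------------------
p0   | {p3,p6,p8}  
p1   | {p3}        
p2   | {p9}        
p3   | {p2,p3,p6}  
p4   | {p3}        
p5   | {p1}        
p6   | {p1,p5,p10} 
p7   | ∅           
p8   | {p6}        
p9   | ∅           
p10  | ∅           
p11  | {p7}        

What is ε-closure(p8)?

Start with {p8}.
From p8 via ε: add p6.
From p6 via ε: add p1, p5, p10.
From p1 via ε: add p3.
From p3 via ε: add p2.
From p2 via ε: add p9.
No new states can be added; the closed set is {p1, p2, p3, p5, p6, p8, p9, p10}.

{p1, p2, p3, p5, p6, p8, p9, p10}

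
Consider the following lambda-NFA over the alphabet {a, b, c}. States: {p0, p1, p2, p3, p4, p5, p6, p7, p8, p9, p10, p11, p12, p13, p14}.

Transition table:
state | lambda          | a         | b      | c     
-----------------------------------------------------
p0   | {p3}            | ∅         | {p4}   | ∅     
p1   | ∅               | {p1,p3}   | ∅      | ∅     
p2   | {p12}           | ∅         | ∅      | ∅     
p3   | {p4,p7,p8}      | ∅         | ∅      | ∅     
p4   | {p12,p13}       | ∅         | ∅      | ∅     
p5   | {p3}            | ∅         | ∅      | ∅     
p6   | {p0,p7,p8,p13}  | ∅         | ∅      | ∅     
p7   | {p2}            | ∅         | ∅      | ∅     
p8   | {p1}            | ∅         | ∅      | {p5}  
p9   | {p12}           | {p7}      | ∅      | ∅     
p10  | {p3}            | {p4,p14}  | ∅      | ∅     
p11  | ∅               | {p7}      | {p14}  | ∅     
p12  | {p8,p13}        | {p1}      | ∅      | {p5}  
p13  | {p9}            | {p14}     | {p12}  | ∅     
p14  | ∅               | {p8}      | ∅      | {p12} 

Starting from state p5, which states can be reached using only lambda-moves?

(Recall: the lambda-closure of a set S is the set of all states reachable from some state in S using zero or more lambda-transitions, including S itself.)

Start with {p5}.
From p5 via lambda: add p3.
From p3 via lambda: add p4, p7, p8.
From p4 via lambda: add p12, p13.
From p7 via lambda: add p2.
From p8 via lambda: add p1.
From p13 via lambda: add p9.
No new states can be added; the closed set is {p1, p2, p3, p4, p5, p7, p8, p9, p12, p13}.

{p1, p2, p3, p4, p5, p7, p8, p9, p12, p13}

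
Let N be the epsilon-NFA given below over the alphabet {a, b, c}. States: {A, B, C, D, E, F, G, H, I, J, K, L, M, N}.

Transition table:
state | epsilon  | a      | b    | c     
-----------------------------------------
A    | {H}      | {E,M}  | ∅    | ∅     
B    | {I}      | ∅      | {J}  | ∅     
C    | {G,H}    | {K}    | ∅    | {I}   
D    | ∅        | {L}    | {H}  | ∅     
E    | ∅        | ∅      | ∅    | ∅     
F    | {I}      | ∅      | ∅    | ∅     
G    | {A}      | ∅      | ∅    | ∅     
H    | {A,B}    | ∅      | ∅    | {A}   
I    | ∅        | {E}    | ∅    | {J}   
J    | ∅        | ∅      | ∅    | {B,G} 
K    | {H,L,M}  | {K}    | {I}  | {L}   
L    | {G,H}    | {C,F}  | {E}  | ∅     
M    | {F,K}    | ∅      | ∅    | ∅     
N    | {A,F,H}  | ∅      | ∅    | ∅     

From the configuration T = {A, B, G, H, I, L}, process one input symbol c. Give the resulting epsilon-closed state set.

{A, B, H, I, J}

H on c → {A}.
I on c → {J}.
No c-transition from A, B, G, L.
Union after reading c: {A, J}.
Now take the epsilon-closure:
From A via epsilon: add H.
From H via epsilon: add B.
From B via epsilon: add I.
No new states can be added; the closed set is {A, B, H, I, J}.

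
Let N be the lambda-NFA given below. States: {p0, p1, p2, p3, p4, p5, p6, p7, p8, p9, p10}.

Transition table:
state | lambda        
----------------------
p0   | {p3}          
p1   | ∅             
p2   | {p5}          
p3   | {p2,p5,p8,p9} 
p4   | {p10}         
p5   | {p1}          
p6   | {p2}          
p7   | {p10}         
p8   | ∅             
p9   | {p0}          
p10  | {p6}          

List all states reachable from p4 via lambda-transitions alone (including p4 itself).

Start with {p4}.
From p4 via lambda: add p10.
From p10 via lambda: add p6.
From p6 via lambda: add p2.
From p2 via lambda: add p5.
From p5 via lambda: add p1.
No new states can be added; the closed set is {p1, p2, p4, p5, p6, p10}.

{p1, p2, p4, p5, p6, p10}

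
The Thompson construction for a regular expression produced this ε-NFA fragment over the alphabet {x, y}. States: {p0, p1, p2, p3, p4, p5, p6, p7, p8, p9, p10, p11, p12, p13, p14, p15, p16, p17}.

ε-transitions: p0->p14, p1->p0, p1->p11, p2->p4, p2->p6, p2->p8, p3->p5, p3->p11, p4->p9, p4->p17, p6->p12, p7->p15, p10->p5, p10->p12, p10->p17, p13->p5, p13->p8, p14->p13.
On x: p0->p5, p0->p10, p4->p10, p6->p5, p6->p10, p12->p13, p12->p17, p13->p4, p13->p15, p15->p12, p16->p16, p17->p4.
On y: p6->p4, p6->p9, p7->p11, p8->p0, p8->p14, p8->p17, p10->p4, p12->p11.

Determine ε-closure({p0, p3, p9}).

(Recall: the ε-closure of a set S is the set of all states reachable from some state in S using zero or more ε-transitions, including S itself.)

{p0, p3, p5, p8, p9, p11, p13, p14}

Start with {p0, p3, p9}.
From p0 via ε: add p14.
From p3 via ε: add p5, p11.
From p14 via ε: add p13.
From p13 via ε: add p8.
No new states can be added; the closed set is {p0, p3, p5, p8, p9, p11, p13, p14}.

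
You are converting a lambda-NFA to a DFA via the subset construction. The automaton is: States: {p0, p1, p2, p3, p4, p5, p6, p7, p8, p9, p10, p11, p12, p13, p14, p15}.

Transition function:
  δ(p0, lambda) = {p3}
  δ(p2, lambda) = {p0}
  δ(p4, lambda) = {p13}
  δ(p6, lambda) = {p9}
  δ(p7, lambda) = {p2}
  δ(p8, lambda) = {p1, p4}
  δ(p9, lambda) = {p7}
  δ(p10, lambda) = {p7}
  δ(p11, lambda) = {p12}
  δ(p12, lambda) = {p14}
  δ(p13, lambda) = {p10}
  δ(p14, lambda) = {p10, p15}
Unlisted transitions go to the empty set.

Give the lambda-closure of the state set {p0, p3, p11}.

{p0, p2, p3, p7, p10, p11, p12, p14, p15}

Start with {p0, p3, p11}.
From p11 via lambda: add p12.
From p12 via lambda: add p14.
From p14 via lambda: add p10, p15.
From p10 via lambda: add p7.
From p7 via lambda: add p2.
No new states can be added; the closed set is {p0, p2, p3, p7, p10, p11, p12, p14, p15}.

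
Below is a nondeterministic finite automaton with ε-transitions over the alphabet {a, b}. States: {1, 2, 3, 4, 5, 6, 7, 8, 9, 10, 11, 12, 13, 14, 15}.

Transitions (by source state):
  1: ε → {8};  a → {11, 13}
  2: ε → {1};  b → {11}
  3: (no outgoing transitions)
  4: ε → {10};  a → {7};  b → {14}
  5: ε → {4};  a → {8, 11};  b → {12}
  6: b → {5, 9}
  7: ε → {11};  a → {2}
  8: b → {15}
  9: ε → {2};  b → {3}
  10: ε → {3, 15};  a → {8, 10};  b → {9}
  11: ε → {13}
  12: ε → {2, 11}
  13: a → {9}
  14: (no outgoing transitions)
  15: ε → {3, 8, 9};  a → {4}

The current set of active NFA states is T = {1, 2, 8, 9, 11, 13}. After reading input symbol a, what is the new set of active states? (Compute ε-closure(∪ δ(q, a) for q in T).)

{1, 2, 8, 9, 11, 13}

1 on a → {11, 13}.
13 on a → {9}.
No a-transition from 2, 8, 9, 11.
Union after reading a: {9, 11, 13}.
Now take the ε-closure:
From 9 via ε: add 2.
From 2 via ε: add 1.
From 1 via ε: add 8.
No new states can be added; the closed set is {1, 2, 8, 9, 11, 13}.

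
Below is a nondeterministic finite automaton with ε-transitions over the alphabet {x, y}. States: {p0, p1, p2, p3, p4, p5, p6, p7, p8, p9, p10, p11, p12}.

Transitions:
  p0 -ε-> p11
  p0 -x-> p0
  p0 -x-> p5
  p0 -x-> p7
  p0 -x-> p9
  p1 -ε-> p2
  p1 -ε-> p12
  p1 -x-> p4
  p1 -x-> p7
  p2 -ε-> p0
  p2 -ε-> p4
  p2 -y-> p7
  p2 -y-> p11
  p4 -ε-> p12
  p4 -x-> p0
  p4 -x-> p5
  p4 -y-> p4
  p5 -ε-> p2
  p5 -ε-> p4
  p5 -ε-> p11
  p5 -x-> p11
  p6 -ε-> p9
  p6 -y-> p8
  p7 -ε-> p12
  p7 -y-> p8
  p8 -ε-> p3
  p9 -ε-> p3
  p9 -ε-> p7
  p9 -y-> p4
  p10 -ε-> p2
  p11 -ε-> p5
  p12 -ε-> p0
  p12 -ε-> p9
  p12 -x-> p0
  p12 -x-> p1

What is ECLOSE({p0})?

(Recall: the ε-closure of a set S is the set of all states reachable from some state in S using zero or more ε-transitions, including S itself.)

Start with {p0}.
From p0 via ε: add p11.
From p11 via ε: add p5.
From p5 via ε: add p2, p4.
From p4 via ε: add p12.
From p12 via ε: add p9.
From p9 via ε: add p3, p7.
No new states can be added; the closed set is {p0, p2, p3, p4, p5, p7, p9, p11, p12}.

{p0, p2, p3, p4, p5, p7, p9, p11, p12}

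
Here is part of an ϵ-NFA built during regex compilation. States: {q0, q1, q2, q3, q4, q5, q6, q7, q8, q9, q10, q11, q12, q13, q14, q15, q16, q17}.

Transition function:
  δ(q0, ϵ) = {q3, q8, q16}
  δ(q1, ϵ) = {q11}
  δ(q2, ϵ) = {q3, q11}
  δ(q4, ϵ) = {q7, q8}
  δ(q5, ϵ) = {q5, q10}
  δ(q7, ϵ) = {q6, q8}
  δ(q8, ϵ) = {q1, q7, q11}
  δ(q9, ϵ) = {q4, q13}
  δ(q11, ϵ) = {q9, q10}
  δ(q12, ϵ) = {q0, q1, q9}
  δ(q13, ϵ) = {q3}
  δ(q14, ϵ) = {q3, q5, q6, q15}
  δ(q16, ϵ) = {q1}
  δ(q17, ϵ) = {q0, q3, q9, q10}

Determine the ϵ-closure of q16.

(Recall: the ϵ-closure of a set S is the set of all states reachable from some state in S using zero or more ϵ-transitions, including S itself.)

{q1, q3, q4, q6, q7, q8, q9, q10, q11, q13, q16}

Start with {q16}.
From q16 via ϵ: add q1.
From q1 via ϵ: add q11.
From q11 via ϵ: add q9, q10.
From q9 via ϵ: add q4, q13.
From q4 via ϵ: add q7, q8.
From q13 via ϵ: add q3.
From q7 via ϵ: add q6.
No new states can be added; the closed set is {q1, q3, q4, q6, q7, q8, q9, q10, q11, q13, q16}.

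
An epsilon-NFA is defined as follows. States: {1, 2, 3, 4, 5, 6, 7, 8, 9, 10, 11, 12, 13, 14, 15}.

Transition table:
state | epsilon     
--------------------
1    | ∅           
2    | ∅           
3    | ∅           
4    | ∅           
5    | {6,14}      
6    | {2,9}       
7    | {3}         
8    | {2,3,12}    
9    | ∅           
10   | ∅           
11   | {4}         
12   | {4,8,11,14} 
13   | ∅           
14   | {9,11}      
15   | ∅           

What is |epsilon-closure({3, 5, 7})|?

9

Start with {3, 5, 7}.
From 5 via epsilon: add 6, 14.
From 6 via epsilon: add 2, 9.
From 14 via epsilon: add 11.
From 11 via epsilon: add 4.
epsilon-closure = {2, 3, 4, 5, 6, 7, 9, 11, 14}, which has 9 states.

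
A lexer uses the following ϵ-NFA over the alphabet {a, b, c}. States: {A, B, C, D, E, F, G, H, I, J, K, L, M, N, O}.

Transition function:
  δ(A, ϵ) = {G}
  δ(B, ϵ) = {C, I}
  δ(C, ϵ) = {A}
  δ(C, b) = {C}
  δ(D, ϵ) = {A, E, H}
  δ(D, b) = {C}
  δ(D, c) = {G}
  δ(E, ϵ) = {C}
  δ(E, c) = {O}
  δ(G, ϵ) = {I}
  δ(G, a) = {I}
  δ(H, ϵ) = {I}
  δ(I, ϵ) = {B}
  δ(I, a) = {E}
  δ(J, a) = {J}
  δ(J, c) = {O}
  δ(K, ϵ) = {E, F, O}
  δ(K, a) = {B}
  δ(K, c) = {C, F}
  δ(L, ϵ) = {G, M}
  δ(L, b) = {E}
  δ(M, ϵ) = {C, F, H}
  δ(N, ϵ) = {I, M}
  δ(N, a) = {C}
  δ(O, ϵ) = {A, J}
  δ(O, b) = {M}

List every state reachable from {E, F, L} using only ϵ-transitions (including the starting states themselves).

{A, B, C, E, F, G, H, I, L, M}

Start with {E, F, L}.
From E via ϵ: add C.
From L via ϵ: add G, M.
From C via ϵ: add A.
From G via ϵ: add I.
From M via ϵ: add H.
From I via ϵ: add B.
No new states can be added; the closed set is {A, B, C, E, F, G, H, I, L, M}.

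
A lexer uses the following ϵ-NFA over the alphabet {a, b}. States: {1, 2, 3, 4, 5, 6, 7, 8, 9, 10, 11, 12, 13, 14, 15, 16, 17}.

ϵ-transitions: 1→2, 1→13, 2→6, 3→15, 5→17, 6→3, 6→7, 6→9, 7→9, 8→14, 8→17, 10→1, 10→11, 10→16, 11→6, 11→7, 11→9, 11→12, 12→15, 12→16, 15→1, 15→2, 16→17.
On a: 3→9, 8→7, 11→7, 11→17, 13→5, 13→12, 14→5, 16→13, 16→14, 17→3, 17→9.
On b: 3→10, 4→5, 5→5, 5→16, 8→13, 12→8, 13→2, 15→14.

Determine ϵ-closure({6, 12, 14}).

Start with {6, 12, 14}.
From 6 via ϵ: add 3, 7, 9.
From 12 via ϵ: add 15, 16.
From 15 via ϵ: add 1, 2.
From 16 via ϵ: add 17.
From 1 via ϵ: add 13.
No new states can be added; the closed set is {1, 2, 3, 6, 7, 9, 12, 13, 14, 15, 16, 17}.

{1, 2, 3, 6, 7, 9, 12, 13, 14, 15, 16, 17}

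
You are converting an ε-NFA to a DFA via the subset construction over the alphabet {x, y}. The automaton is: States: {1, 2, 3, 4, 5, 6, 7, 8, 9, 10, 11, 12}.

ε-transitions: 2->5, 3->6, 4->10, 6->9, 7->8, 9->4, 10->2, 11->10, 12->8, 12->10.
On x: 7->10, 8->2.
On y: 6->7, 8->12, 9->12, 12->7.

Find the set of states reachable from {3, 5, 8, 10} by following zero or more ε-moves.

{2, 3, 4, 5, 6, 8, 9, 10}

Start with {3, 5, 8, 10}.
From 3 via ε: add 6.
From 10 via ε: add 2.
From 6 via ε: add 9.
From 9 via ε: add 4.
No new states can be added; the closed set is {2, 3, 4, 5, 6, 8, 9, 10}.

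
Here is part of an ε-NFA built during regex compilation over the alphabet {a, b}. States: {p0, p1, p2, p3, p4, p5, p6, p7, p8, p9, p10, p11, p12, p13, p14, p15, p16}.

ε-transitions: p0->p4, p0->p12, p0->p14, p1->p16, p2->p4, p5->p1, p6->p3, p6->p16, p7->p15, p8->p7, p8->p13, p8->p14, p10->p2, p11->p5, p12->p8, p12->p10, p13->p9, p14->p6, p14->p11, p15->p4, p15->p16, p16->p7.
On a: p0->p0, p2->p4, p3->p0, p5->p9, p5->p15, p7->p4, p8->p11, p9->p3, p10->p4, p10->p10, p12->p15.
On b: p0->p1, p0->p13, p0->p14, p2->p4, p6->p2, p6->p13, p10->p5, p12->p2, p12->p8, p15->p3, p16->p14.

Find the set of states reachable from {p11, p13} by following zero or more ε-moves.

Start with {p11, p13}.
From p11 via ε: add p5.
From p13 via ε: add p9.
From p5 via ε: add p1.
From p1 via ε: add p16.
From p16 via ε: add p7.
From p7 via ε: add p15.
From p15 via ε: add p4.
No new states can be added; the closed set is {p1, p4, p5, p7, p9, p11, p13, p15, p16}.

{p1, p4, p5, p7, p9, p11, p13, p15, p16}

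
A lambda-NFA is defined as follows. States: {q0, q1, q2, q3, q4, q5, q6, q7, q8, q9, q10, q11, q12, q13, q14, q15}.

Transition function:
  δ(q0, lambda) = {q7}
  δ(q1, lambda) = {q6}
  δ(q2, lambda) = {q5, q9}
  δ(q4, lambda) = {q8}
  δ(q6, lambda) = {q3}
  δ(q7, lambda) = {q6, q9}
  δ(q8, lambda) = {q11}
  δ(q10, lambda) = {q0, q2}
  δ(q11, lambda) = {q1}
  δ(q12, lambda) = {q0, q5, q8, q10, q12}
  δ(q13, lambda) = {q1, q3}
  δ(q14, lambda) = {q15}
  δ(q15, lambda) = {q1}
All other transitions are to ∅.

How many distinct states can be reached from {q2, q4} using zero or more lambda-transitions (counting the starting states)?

9

Start with {q2, q4}.
From q2 via lambda: add q5, q9.
From q4 via lambda: add q8.
From q8 via lambda: add q11.
From q11 via lambda: add q1.
From q1 via lambda: add q6.
From q6 via lambda: add q3.
lambda-closure = {q1, q2, q3, q4, q5, q6, q8, q9, q11}, which has 9 states.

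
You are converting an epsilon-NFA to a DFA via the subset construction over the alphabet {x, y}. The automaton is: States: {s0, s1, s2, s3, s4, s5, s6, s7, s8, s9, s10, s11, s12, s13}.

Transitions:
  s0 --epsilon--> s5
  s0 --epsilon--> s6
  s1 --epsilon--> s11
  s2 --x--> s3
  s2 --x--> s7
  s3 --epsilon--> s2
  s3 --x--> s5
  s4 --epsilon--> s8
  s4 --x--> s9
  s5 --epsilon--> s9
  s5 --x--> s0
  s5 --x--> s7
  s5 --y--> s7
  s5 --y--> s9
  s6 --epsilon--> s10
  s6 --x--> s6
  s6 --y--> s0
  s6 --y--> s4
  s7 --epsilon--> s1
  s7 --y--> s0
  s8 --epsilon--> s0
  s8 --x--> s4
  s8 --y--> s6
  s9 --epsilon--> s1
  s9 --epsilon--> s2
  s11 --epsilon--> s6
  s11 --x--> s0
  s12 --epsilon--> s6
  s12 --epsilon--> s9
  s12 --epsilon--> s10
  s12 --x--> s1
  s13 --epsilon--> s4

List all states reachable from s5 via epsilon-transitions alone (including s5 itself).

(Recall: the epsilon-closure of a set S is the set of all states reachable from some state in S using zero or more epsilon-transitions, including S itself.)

Start with {s5}.
From s5 via epsilon: add s9.
From s9 via epsilon: add s1, s2.
From s1 via epsilon: add s11.
From s11 via epsilon: add s6.
From s6 via epsilon: add s10.
No new states can be added; the closed set is {s1, s2, s5, s6, s9, s10, s11}.

{s1, s2, s5, s6, s9, s10, s11}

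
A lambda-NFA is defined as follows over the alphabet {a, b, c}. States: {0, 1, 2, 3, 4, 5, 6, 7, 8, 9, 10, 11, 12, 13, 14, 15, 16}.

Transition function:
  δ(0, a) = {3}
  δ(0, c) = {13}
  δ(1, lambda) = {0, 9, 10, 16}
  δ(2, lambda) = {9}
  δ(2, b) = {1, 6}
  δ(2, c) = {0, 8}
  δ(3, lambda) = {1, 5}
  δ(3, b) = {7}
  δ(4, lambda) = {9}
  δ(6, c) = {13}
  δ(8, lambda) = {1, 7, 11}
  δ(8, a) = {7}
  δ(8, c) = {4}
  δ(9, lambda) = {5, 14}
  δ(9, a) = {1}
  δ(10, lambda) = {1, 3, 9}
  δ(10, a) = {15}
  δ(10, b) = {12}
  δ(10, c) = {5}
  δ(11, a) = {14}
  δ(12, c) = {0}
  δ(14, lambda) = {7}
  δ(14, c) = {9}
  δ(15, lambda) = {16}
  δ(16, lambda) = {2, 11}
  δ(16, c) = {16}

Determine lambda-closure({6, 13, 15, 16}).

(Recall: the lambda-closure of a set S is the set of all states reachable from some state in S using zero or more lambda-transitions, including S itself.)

{2, 5, 6, 7, 9, 11, 13, 14, 15, 16}

Start with {6, 13, 15, 16}.
From 16 via lambda: add 2, 11.
From 2 via lambda: add 9.
From 9 via lambda: add 5, 14.
From 14 via lambda: add 7.
No new states can be added; the closed set is {2, 5, 6, 7, 9, 11, 13, 14, 15, 16}.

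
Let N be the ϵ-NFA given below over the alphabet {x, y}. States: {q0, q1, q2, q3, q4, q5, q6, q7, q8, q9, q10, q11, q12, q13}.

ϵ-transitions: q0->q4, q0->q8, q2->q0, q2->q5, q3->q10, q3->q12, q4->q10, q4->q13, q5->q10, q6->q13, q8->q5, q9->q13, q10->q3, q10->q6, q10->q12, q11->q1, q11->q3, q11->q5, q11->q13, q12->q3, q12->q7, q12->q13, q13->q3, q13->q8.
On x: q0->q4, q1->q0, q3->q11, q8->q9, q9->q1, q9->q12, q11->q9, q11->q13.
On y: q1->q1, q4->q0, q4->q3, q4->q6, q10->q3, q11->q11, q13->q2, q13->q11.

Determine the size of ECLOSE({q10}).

Start with {q10}.
From q10 via ϵ: add q3, q6, q12.
From q6 via ϵ: add q13.
From q12 via ϵ: add q7.
From q13 via ϵ: add q8.
From q8 via ϵ: add q5.
ϵ-closure = {q3, q5, q6, q7, q8, q10, q12, q13}, which has 8 states.

8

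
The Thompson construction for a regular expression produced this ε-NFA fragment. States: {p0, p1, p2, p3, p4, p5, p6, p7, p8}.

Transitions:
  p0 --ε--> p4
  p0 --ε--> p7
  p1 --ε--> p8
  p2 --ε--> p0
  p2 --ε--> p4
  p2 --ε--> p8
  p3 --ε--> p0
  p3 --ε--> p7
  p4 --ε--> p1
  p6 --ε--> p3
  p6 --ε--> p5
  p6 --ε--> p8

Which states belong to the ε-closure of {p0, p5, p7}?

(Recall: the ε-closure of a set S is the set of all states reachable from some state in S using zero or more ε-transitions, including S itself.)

{p0, p1, p4, p5, p7, p8}

Start with {p0, p5, p7}.
From p0 via ε: add p4.
From p4 via ε: add p1.
From p1 via ε: add p8.
No new states can be added; the closed set is {p0, p1, p4, p5, p7, p8}.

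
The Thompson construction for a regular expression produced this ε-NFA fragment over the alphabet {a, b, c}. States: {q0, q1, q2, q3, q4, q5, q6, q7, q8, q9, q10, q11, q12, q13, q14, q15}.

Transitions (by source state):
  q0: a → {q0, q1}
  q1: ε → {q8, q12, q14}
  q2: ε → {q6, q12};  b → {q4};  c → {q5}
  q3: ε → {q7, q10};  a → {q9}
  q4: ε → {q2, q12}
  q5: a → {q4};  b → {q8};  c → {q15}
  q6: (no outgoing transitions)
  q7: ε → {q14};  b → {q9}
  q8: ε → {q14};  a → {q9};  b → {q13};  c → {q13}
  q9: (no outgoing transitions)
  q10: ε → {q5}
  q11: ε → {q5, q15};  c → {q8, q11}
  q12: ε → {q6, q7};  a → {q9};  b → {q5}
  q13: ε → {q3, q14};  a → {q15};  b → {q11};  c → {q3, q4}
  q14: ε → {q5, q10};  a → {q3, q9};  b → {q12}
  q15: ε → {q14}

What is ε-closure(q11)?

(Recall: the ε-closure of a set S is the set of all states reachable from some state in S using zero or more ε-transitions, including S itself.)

Start with {q11}.
From q11 via ε: add q5, q15.
From q15 via ε: add q14.
From q14 via ε: add q10.
No new states can be added; the closed set is {q5, q10, q11, q14, q15}.

{q5, q10, q11, q14, q15}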